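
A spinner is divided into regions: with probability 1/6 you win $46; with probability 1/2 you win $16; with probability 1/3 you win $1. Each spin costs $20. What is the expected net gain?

E[payout] = 46·1/6 + 16·1/2 + 1·1/3
 = 23/3 + 8 + 1/3
 = 16
Net = 16 - 20 = -4

-4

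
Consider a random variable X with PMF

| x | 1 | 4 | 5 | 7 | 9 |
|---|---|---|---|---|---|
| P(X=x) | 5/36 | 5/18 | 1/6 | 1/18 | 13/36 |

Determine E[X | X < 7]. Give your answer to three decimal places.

P(X < 7) = 5/36 + 5/18 + 1/6 = 7/12.
E[X | X < 7] = [1·5/36 + 4·5/18 + 5·1/6] / (7/12)
 = 25/12 / (7/12)
 = 25/7

3.571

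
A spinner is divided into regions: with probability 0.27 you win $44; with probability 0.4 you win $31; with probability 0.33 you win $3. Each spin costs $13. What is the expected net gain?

12.27

E[payout] = 44·0.27 + 31·0.4 + 3·0.33
 = 11.88 + 12.4 + 0.99
 = 25.27
Net = 25.27 - 13 = 12.27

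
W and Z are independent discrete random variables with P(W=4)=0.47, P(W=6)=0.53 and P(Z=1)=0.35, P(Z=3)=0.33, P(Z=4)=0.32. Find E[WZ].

13.2572

E[WZ] = Σ_w Σ_z wz · P(W=w)P(Z=z)
 = 4·0.1645 + 12·0.1551 + 16·0.1504 + 6·0.1855 + 18·0.1749 + 24·0.1696
 = 0.658 + 1.8612 + 2.4064 + 1.113 + 3.1482 + 4.0704
 = 13.2572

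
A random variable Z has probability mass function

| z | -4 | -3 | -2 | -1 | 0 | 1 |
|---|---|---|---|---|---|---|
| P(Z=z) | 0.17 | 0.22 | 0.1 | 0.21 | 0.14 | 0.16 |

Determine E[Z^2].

5.47

E[Z^2] = Σ z^2·P(Z=z)
 = 16·0.17 + 9·0.22 + 4·0.1 + 1·0.21 + 0·0.14 + 1·0.16
 = 2.72 + 1.98 + 0.4 + 0.21 + 0 + 0.16
 = 5.47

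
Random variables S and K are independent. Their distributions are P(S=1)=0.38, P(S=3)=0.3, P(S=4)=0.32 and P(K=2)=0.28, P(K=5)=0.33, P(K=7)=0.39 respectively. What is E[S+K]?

E[S+K] = Σ_s Σ_k (s+k) · P(S=s)P(K=k)
 = 3·0.1064 + 6·0.1254 + 8·0.1482 + 5·0.084 + 8·0.099 + 10·0.117 + 6·0.0896 + 9·0.1056 + 11·0.1248
 = 0.3192 + 0.7524 + 1.1856 + 0.42 + 0.792 + 1.17 + 0.5376 + 0.9504 + 1.3728
 = 7.5

7.5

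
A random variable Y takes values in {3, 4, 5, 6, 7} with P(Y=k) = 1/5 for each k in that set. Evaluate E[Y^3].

E[Y^3] = Σ y^3·P(Y=y)
 = 27·1/5 + 64·1/5 + 125·1/5 + 216·1/5 + 343·1/5
 = 27/5 + 64/5 + 25 + 216/5 + 343/5
 = 155

155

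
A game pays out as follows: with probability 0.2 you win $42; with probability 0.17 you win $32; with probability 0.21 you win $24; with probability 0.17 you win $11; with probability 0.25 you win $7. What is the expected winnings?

E[payout] = 42·0.2 + 32·0.17 + 24·0.21 + 11·0.17 + 7·0.25
 = 8.4 + 5.44 + 5.04 + 1.87 + 1.75
 = 22.5

22.5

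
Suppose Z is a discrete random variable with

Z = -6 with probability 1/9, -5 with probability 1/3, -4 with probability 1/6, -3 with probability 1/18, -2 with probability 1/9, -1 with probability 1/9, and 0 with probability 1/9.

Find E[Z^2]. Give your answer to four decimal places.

16.0556

E[Z^2] = Σ z^2·P(Z=z)
 = 36·1/9 + 25·1/3 + 16·1/6 + 9·1/18 + 4·1/9 + 1·1/9 + 0·1/9
 = 4 + 25/3 + 8/3 + 1/2 + 4/9 + 1/9 + 0
 = 289/18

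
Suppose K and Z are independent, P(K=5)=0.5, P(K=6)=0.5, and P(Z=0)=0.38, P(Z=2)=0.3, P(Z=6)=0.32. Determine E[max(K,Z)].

E[max(K,Z)] = Σ_k Σ_z max(k,z) · P(K=k)P(Z=z)
 = 5·0.19 + 5·0.15 + 6·0.16 + 6·0.19 + 6·0.15 + 6·0.16
 = 0.95 + 0.75 + 0.96 + 1.14 + 0.9 + 0.96
 = 5.66

5.66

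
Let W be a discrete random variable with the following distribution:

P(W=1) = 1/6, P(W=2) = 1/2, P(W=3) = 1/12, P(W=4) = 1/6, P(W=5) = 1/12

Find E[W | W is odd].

2.5

P(W is odd) = 1/6 + 1/12 + 1/12 = 1/3.
E[W | W is odd] = [1·1/6 + 3·1/12 + 5·1/12] / (1/3)
 = 5/6 / (1/3)
 = 5/2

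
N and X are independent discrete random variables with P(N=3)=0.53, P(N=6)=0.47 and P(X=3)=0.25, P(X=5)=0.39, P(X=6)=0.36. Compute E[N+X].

E[N+X] = Σ_n Σ_x (n+x) · P(N=n)P(X=x)
 = 6·0.1325 + 8·0.2067 + 9·0.1908 + 9·0.1175 + 11·0.1833 + 12·0.1692
 = 0.795 + 1.6536 + 1.7172 + 1.0575 + 2.0163 + 2.0304
 = 9.27

9.27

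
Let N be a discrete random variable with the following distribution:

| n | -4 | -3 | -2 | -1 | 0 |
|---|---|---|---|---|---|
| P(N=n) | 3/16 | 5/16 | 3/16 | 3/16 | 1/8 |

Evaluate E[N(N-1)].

E[N(N-1)] = Σ n(n-1)·P(N=n)
 = 20·3/16 + 12·5/16 + 6·3/16 + 2·3/16 + 0·1/8
 = 15/4 + 15/4 + 9/8 + 3/8 + 0
 = 9

9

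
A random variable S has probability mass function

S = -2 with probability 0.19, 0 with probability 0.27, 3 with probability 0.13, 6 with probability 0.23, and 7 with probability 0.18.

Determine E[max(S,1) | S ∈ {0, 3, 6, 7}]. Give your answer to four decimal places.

P(S ∈ {0, 3, 6, 7}) = 0.27 + 0.13 + 0.23 + 0.18 = 0.81.
E[max(S,1) | S ∈ {0, 3, 6, 7}] = [1·0.27 + 3·0.13 + 6·0.23 + 7·0.18] / 0.81
 = 3.3 / 0.81
 = 110/27

4.0741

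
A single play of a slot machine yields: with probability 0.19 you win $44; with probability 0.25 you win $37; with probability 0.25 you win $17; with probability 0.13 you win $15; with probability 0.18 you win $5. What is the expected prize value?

E[payout] = 44·0.19 + 37·0.25 + 17·0.25 + 15·0.13 + 5·0.18
 = 8.36 + 9.25 + 4.25 + 1.95 + 0.9
 = 24.71

24.71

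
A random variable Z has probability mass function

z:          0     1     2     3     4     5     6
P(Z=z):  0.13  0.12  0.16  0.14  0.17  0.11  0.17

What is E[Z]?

E[Z] = Σ z·P(Z=z)
 = 0·0.13 + 1·0.12 + 2·0.16 + 3·0.14 + 4·0.17 + 5·0.11 + 6·0.17
 = 0 + 0.12 + 0.32 + 0.42 + 0.68 + 0.55 + 1.02
 = 3.11

3.11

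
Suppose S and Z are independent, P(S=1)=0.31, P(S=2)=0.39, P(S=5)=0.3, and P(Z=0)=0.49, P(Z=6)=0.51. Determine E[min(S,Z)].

1.3209

E[min(S,Z)] = Σ_s Σ_z min(s,z) · P(S=s)P(Z=z)
 = 0·0.1519 + 1·0.1581 + 0·0.1911 + 2·0.1989 + 0·0.147 + 5·0.153
 = 0 + 0.1581 + 0 + 0.3978 + 0 + 0.765
 = 1.3209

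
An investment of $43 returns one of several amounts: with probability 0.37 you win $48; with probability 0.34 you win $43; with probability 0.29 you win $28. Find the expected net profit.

-2.5

E[payout] = 48·0.37 + 43·0.34 + 28·0.29
 = 17.76 + 14.62 + 8.12
 = 40.5
Net = 40.5 - 43 = -2.5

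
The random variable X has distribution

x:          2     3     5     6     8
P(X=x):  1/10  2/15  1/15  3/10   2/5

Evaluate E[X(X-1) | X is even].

P(X is even) = 1/10 + 3/10 + 2/5 = 4/5.
E[X(X-1) | X is even] = [2·1/10 + 30·3/10 + 56·2/5] / (4/5)
 = 158/5 / (4/5)
 = 79/2

39.5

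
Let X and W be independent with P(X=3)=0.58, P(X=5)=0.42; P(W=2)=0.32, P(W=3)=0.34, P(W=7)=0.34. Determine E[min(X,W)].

E[min(X,W)] = Σ_x Σ_w min(x,w) · P(X=x)P(W=w)
 = 2·0.1856 + 3·0.1972 + 3·0.1972 + 2·0.1344 + 3·0.1428 + 5·0.1428
 = 0.3712 + 0.5916 + 0.5916 + 0.2688 + 0.4284 + 0.714
 = 2.9656

2.9656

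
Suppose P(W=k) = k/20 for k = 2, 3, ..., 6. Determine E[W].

E[W] = Σ w·P(W=w)
 = 2·1/10 + 3·3/20 + 4·1/5 + 5·1/4 + 6·3/10
 = 1/5 + 9/20 + 4/5 + 5/4 + 9/5
 = 9/2

4.5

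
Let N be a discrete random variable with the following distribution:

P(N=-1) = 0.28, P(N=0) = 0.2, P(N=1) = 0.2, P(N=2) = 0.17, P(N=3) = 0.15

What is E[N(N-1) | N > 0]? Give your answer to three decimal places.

P(N > 0) = 0.2 + 0.17 + 0.15 = 0.52.
E[N(N-1) | N > 0] = [0·0.2 + 2·0.17 + 6·0.15] / 0.52
 = 1.24 / 0.52
 = 31/13

2.385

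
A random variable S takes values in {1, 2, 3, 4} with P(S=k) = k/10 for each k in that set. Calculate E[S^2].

E[S^2] = Σ s^2·P(S=s)
 = 1·1/10 + 4·1/5 + 9·3/10 + 16·2/5
 = 1/10 + 4/5 + 27/10 + 32/5
 = 10

10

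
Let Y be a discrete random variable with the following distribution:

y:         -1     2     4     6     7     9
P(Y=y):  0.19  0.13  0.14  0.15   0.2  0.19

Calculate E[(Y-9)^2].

31.02

E[(Y-9)^2] = Σ (y-9)^2·P(Y=y)
 = 100·0.19 + 49·0.13 + 25·0.14 + 9·0.15 + 4·0.2 + 0·0.19
 = 19 + 6.37 + 3.5 + 1.35 + 0.8 + 0
 = 31.02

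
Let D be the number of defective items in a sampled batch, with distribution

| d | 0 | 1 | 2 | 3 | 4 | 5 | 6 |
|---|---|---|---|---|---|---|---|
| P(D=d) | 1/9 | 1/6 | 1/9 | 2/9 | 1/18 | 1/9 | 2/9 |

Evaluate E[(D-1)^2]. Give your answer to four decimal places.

8.9444

E[(D-1)^2] = Σ (d-1)^2·P(D=d)
 = 1·1/9 + 0·1/6 + 1·1/9 + 4·2/9 + 9·1/18 + 16·1/9 + 25·2/9
 = 1/9 + 0 + 1/9 + 8/9 + 1/2 + 16/9 + 50/9
 = 161/18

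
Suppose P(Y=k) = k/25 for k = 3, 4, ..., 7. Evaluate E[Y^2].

31

E[Y^2] = Σ y^2·P(Y=y)
 = 9·3/25 + 16·4/25 + 25·1/5 + 36·6/25 + 49·7/25
 = 27/25 + 64/25 + 5 + 216/25 + 343/25
 = 31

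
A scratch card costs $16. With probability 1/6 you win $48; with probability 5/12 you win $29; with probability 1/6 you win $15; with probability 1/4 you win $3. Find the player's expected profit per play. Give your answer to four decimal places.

E[payout] = 48·1/6 + 29·5/12 + 15·1/6 + 3·1/4
 = 8 + 145/12 + 5/2 + 3/4
 = 70/3
Net = 70/3 - 16 = 22/3

7.3333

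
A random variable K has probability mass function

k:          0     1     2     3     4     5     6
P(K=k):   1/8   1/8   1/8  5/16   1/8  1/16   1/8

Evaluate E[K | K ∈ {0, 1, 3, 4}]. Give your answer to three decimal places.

2.273

P(K ∈ {0, 1, 3, 4}) = 1/8 + 1/8 + 5/16 + 1/8 = 11/16.
E[K | K ∈ {0, 1, 3, 4}] = [0·1/8 + 1·1/8 + 3·5/16 + 4·1/8] / (11/16)
 = 25/16 / (11/16)
 = 25/11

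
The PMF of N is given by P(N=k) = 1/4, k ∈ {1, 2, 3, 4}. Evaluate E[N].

E[N] = Σ n·P(N=n)
 = 1·1/4 + 2·1/4 + 3·1/4 + 4·1/4
 = 1/4 + 1/2 + 3/4 + 1
 = 5/2

2.5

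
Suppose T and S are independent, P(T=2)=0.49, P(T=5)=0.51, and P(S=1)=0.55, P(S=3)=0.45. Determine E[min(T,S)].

E[min(T,S)] = Σ_t Σ_s min(t,s) · P(T=t)P(S=s)
 = 1·0.2695 + 2·0.2205 + 1·0.2805 + 3·0.2295
 = 0.2695 + 0.441 + 0.2805 + 0.6885
 = 1.6795

1.6795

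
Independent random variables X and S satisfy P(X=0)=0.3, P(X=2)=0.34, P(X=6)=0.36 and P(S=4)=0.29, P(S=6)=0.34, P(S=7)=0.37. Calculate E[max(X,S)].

5.9988

E[max(X,S)] = Σ_x Σ_s max(x,s) · P(X=x)P(S=s)
 = 4·0.087 + 6·0.102 + 7·0.111 + 4·0.0986 + 6·0.1156 + 7·0.1258 + 6·0.1044 + 6·0.1224 + 7·0.1332
 = 0.348 + 0.612 + 0.777 + 0.3944 + 0.6936 + 0.8806 + 0.6264 + 0.7344 + 0.9324
 = 5.9988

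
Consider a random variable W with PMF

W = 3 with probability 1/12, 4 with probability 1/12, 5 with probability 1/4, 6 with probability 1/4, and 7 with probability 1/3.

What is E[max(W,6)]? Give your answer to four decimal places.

E[max(W,6)] = Σ max(w,6)·P(W=w)
 = 6·1/12 + 6·1/12 + 6·1/4 + 6·1/4 + 7·1/3
 = 1/2 + 1/2 + 3/2 + 3/2 + 7/3
 = 19/3

6.3333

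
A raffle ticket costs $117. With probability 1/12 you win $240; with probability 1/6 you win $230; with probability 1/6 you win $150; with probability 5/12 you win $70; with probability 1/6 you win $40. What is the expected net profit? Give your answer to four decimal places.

2.1667

E[payout] = 240·1/12 + 230·1/6 + 150·1/6 + 70·5/12 + 40·1/6
 = 20 + 115/3 + 25 + 175/6 + 20/3
 = 715/6
Net = 715/6 - 117 = 13/6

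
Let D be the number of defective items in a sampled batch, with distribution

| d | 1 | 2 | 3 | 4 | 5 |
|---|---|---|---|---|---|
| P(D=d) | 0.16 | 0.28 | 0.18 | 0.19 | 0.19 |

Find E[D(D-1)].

7.72

E[D(D-1)] = Σ d(d-1)·P(D=d)
 = 0·0.16 + 2·0.28 + 6·0.18 + 12·0.19 + 20·0.19
 = 0 + 0.56 + 1.08 + 2.28 + 3.8
 = 7.72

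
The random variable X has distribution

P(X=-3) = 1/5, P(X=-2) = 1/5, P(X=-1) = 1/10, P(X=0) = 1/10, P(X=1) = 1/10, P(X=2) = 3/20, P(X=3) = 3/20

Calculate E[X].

-0.25

E[X] = Σ x·P(X=x)
 = (-3)·1/5 + (-2)·1/5 + (-1)·1/10 + 0·1/10 + 1·1/10 + 2·3/20 + 3·3/20
 = (-3/5) + (-2/5) + (-1/10) + 0 + 1/10 + 3/10 + 9/20
 = -1/4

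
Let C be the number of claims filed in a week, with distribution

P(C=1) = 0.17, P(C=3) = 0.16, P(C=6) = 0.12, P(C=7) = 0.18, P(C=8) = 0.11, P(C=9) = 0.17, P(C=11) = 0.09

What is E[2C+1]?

E[2C+1] = Σ (2c+1)·P(C=c)
 = 3·0.17 + 7·0.16 + 13·0.12 + 15·0.18 + 17·0.11 + 19·0.17 + 23·0.09
 = 0.51 + 1.12 + 1.56 + 2.7 + 1.87 + 3.23 + 2.07
 = 13.06

13.06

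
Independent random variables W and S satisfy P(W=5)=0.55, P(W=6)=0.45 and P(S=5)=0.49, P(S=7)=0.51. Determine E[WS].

E[WS] = Σ_w Σ_s ws · P(W=w)P(S=s)
 = 25·0.2695 + 35·0.2805 + 30·0.2205 + 42·0.2295
 = 6.7375 + 9.8175 + 6.615 + 9.639
 = 32.809

32.809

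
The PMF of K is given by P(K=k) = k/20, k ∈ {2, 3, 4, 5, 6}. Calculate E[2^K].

32

E[2^K] = Σ 2^k·P(K=k)
 = 4·1/10 + 8·3/20 + 16·1/5 + 32·1/4 + 64·3/10
 = 2/5 + 6/5 + 16/5 + 8 + 96/5
 = 32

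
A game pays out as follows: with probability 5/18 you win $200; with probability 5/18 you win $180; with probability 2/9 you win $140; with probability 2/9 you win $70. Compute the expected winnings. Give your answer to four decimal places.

E[payout] = 200·5/18 + 180·5/18 + 140·2/9 + 70·2/9
 = 500/9 + 50 + 280/9 + 140/9
 = 1370/9

152.2222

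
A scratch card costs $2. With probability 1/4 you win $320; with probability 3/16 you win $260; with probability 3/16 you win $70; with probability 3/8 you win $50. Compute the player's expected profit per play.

158.625

E[payout] = 320·1/4 + 260·3/16 + 70·3/16 + 50·3/8
 = 80 + 195/4 + 105/8 + 75/4
 = 1285/8
Net = 1285/8 - 2 = 1269/8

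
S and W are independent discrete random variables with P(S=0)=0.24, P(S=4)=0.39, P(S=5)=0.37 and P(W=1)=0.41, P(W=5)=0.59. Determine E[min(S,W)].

E[min(S,W)] = Σ_s Σ_w min(s,w) · P(S=s)P(W=w)
 = 0·0.0984 + 0·0.1416 + 1·0.1599 + 4·0.2301 + 1·0.1517 + 5·0.2183
 = 0 + 0 + 0.1599 + 0.9204 + 0.1517 + 1.0915
 = 2.3235

2.3235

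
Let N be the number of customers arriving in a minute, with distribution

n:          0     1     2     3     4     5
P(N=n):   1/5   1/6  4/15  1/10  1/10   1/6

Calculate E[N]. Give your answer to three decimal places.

E[N] = Σ n·P(N=n)
 = 0·1/5 + 1·1/6 + 2·4/15 + 3·1/10 + 4·1/10 + 5·1/6
 = 0 + 1/6 + 8/15 + 3/10 + 2/5 + 5/6
 = 67/30

2.233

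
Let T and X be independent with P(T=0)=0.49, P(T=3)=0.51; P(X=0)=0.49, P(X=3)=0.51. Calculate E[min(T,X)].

0.7803

E[min(T,X)] = Σ_t Σ_x min(t,x) · P(T=t)P(X=x)
 = 0·0.2401 + 0·0.2499 + 0·0.2499 + 3·0.2601
 = 0 + 0 + 0 + 0.7803
 = 0.7803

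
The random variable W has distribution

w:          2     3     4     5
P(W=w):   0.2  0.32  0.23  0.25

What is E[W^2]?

13.61

E[W^2] = Σ w^2·P(W=w)
 = 4·0.2 + 9·0.32 + 16·0.23 + 25·0.25
 = 0.8 + 2.88 + 3.68 + 6.25
 = 13.61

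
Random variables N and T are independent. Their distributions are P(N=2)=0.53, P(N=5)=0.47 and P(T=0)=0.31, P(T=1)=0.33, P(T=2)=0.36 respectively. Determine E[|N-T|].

E[|N-T|] = Σ_n Σ_t |n-t| · P(N=n)P(T=t)
 = 2·0.1643 + 1·0.1749 + 0·0.1908 + 5·0.1457 + 4·0.1551 + 3·0.1692
 = 0.3286 + 0.1749 + 0 + 0.7285 + 0.6204 + 0.5076
 = 2.36

2.36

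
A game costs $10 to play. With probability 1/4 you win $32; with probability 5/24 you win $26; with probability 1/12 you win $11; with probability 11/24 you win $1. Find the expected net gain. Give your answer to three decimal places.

E[payout] = 32·1/4 + 26·5/24 + 11·1/12 + 1·11/24
 = 8 + 65/12 + 11/12 + 11/24
 = 355/24
Net = 355/24 - 10 = 115/24

4.792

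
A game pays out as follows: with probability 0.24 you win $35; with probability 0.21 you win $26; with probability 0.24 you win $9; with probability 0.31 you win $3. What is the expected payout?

E[payout] = 35·0.24 + 26·0.21 + 9·0.24 + 3·0.31
 = 8.4 + 5.46 + 2.16 + 0.93
 = 16.95

16.95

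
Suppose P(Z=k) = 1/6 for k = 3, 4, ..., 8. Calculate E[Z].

E[Z] = Σ z·P(Z=z)
 = 3·1/6 + 4·1/6 + 5·1/6 + 6·1/6 + 7·1/6 + 8·1/6
 = 1/2 + 2/3 + 5/6 + 1 + 7/6 + 4/3
 = 11/2

5.5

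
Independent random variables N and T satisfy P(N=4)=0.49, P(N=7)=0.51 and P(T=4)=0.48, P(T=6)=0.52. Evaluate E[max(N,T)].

6.0396

E[max(N,T)] = Σ_n Σ_t max(n,t) · P(N=n)P(T=t)
 = 4·0.2352 + 6·0.2548 + 7·0.2448 + 7·0.2652
 = 0.9408 + 1.5288 + 1.7136 + 1.8564
 = 6.0396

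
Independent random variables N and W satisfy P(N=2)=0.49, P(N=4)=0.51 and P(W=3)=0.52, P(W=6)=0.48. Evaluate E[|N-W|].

1.9504

E[|N-W|] = Σ_n Σ_w |n-w| · P(N=n)P(W=w)
 = 1·0.2548 + 4·0.2352 + 1·0.2652 + 2·0.2448
 = 0.2548 + 0.9408 + 0.2652 + 0.4896
 = 1.9504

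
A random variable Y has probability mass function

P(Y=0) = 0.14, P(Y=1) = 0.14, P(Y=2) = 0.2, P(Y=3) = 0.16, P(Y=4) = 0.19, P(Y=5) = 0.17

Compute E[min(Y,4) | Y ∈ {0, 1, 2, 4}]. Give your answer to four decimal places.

1.9403

P(Y ∈ {0, 1, 2, 4}) = 0.14 + 0.14 + 0.2 + 0.19 = 0.67.
E[min(Y,4) | Y ∈ {0, 1, 2, 4}] = [0·0.14 + 1·0.14 + 2·0.2 + 4·0.19] / 0.67
 = 1.3 / 0.67
 = 130/67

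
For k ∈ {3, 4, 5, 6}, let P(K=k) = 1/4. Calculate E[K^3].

108

E[K^3] = Σ k^3·P(K=k)
 = 27·1/4 + 64·1/4 + 125·1/4 + 216·1/4
 = 27/4 + 16 + 125/4 + 54
 = 108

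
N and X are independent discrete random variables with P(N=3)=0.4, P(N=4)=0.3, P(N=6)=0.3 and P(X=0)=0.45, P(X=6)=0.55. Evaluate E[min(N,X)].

E[min(N,X)] = Σ_n Σ_x min(n,x) · P(N=n)P(X=x)
 = 0·0.18 + 3·0.22 + 0·0.135 + 4·0.165 + 0·0.135 + 6·0.165
 = 0 + 0.66 + 0 + 0.66 + 0 + 0.99
 = 2.31

2.31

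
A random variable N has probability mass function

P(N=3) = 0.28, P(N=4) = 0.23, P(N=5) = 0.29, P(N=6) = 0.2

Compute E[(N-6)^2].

3.73

E[(N-6)^2] = Σ (n-6)^2·P(N=n)
 = 9·0.28 + 4·0.23 + 1·0.29 + 0·0.2
 = 2.52 + 0.92 + 0.29 + 0
 = 3.73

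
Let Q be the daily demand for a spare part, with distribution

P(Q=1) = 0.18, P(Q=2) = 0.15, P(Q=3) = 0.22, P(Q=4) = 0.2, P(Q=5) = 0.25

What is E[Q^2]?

12.21

E[Q^2] = Σ q^2·P(Q=q)
 = 1·0.18 + 4·0.15 + 9·0.22 + 16·0.2 + 25·0.25
 = 0.18 + 0.6 + 1.98 + 3.2 + 6.25
 = 12.21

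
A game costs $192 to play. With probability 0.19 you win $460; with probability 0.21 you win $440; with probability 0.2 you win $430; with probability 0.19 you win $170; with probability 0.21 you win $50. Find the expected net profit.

116.6

E[payout] = 460·0.19 + 440·0.21 + 430·0.2 + 170·0.19 + 50·0.21
 = 87.4 + 92.4 + 86 + 32.3 + 10.5
 = 308.6
Net = 308.6 - 192 = 116.6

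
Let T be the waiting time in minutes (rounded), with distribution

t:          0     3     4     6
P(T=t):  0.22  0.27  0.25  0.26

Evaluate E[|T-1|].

2.81

E[|T-1|] = Σ |t-1|·P(T=t)
 = 1·0.22 + 2·0.27 + 3·0.25 + 5·0.26
 = 0.22 + 0.54 + 0.75 + 1.3
 = 2.81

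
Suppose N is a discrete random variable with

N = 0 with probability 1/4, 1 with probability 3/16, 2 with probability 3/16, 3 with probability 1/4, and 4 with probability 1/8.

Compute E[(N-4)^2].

E[(N-4)^2] = Σ (n-4)^2·P(N=n)
 = 16·1/4 + 9·3/16 + 4·3/16 + 1·1/4 + 0·1/8
 = 4 + 27/16 + 3/4 + 1/4 + 0
 = 107/16

6.6875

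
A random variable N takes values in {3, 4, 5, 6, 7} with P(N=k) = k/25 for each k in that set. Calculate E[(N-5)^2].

2

E[(N-5)^2] = Σ (n-5)^2·P(N=n)
 = 4·3/25 + 1·4/25 + 0·1/5 + 1·6/25 + 4·7/25
 = 12/25 + 4/25 + 0 + 6/25 + 28/25
 = 2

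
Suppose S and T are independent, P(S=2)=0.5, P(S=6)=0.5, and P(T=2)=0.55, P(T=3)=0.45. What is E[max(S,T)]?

4.225

E[max(S,T)] = Σ_s Σ_t max(s,t) · P(S=s)P(T=t)
 = 2·0.275 + 3·0.225 + 6·0.275 + 6·0.225
 = 0.55 + 0.675 + 1.65 + 1.35
 = 4.225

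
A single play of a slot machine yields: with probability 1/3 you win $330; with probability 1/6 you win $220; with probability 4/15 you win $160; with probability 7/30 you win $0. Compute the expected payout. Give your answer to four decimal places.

E[payout] = 330·1/3 + 220·1/6 + 160·4/15 + 0·7/30
 = 110 + 110/3 + 128/3 + 0
 = 568/3

189.3333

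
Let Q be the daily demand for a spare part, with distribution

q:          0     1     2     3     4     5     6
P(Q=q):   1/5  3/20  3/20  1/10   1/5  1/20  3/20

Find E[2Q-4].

E[2Q-4] = Σ (2q-4)·P(Q=q)
 = (-4)·1/5 + (-2)·3/20 + 0·3/20 + 2·1/10 + 4·1/5 + 6·1/20 + 8·3/20
 = (-4/5) + (-3/10) + 0 + 1/5 + 4/5 + 3/10 + 6/5
 = 7/5

1.4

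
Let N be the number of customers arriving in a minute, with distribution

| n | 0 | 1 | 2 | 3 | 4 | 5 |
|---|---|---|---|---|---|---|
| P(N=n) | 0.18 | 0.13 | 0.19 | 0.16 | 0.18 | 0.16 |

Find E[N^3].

37.49

E[N^3] = Σ n^3·P(N=n)
 = 0·0.18 + 1·0.13 + 8·0.19 + 27·0.16 + 64·0.18 + 125·0.16
 = 0 + 0.13 + 1.52 + 4.32 + 11.52 + 20
 = 37.49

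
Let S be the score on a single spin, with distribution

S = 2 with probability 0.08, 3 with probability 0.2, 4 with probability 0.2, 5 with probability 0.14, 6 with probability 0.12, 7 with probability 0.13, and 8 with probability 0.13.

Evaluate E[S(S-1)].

E[S(S-1)] = Σ s(s-1)·P(S=s)
 = 2·0.08 + 6·0.2 + 12·0.2 + 20·0.14 + 30·0.12 + 42·0.13 + 56·0.13
 = 0.16 + 1.2 + 2.4 + 2.8 + 3.6 + 5.46 + 7.28
 = 22.9

22.9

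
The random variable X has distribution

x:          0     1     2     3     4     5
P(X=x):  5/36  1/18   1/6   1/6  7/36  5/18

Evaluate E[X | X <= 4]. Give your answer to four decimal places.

P(X <= 4) = 5/36 + 1/18 + 1/6 + 1/6 + 7/36 = 13/18.
E[X | X <= 4] = [0·5/36 + 1·1/18 + 2·1/6 + 3·1/6 + 4·7/36] / (13/18)
 = 5/3 / (13/18)
 = 30/13

2.3077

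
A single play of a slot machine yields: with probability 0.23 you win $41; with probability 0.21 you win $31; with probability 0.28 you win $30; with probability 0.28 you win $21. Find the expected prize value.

30.22

E[payout] = 41·0.23 + 31·0.21 + 30·0.28 + 21·0.28
 = 9.43 + 6.51 + 8.4 + 5.88
 = 30.22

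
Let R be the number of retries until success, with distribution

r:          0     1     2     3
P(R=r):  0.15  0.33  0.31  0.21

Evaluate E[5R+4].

11.9

E[5R+4] = Σ (5r+4)·P(R=r)
 = 4·0.15 + 9·0.33 + 14·0.31 + 19·0.21
 = 0.6 + 2.97 + 4.34 + 3.99
 = 11.9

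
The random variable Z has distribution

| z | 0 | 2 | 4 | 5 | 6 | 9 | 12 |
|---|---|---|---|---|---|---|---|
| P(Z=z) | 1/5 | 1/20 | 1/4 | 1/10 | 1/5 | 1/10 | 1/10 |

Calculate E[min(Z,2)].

1.6

E[min(Z,2)] = Σ min(z,2)·P(Z=z)
 = 0·1/5 + 2·1/20 + 2·1/4 + 2·1/10 + 2·1/5 + 2·1/10 + 2·1/10
 = 0 + 1/10 + 1/2 + 1/5 + 2/5 + 1/5 + 1/5
 = 8/5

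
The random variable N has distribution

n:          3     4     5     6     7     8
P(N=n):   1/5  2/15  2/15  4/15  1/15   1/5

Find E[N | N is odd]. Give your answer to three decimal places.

P(N is odd) = 1/5 + 2/15 + 1/15 = 2/5.
E[N | N is odd] = [3·1/5 + 5·2/15 + 7·1/15] / (2/5)
 = 26/15 / (2/5)
 = 13/3

4.333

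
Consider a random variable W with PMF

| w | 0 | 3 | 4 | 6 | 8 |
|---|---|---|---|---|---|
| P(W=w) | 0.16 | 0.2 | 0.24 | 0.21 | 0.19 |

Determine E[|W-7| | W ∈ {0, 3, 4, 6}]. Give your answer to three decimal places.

P(W ∈ {0, 3, 4, 6}) = 0.16 + 0.2 + 0.24 + 0.21 = 0.81.
E[|W-7| | W ∈ {0, 3, 4, 6}] = [7·0.16 + 4·0.2 + 3·0.24 + 1·0.21] / 0.81
 = 2.85 / 0.81
 = 95/27

3.519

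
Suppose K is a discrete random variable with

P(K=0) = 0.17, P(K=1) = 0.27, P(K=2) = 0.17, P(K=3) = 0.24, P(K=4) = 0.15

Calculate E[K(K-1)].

3.58

E[K(K-1)] = Σ k(k-1)·P(K=k)
 = 0·0.17 + 0·0.27 + 2·0.17 + 6·0.24 + 12·0.15
 = 0 + 0 + 0.34 + 1.44 + 1.8
 = 3.58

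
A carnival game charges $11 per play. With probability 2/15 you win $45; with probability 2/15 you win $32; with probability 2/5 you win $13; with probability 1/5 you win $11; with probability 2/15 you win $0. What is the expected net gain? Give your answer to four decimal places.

E[payout] = 45·2/15 + 32·2/15 + 13·2/5 + 11·1/5 + 0·2/15
 = 6 + 64/15 + 26/5 + 11/5 + 0
 = 53/3
Net = 53/3 - 11 = 20/3

6.6667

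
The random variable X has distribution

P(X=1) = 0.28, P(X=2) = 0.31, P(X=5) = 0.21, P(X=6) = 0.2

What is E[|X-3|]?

E[|X-3|] = Σ |x-3|·P(X=x)
 = 2·0.28 + 1·0.31 + 2·0.21 + 3·0.2
 = 0.56 + 0.31 + 0.42 + 0.6
 = 1.89

1.89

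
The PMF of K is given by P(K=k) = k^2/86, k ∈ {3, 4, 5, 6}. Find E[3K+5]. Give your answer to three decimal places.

20.070

E[3K+5] = Σ (3k+5)·P(K=k)
 = 14·9/86 + 17·8/43 + 20·25/86 + 23·18/43
 = 63/43 + 136/43 + 250/43 + 414/43
 = 863/43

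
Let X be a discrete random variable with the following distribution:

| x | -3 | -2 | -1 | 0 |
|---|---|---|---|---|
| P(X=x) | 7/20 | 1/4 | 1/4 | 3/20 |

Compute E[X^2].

4.4

E[X^2] = Σ x^2·P(X=x)
 = 9·7/20 + 4·1/4 + 1·1/4 + 0·3/20
 = 63/20 + 1 + 1/4 + 0
 = 22/5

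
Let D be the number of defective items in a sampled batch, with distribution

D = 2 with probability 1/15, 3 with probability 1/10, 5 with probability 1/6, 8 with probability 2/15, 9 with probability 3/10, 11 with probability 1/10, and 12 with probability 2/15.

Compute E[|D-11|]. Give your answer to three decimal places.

3.533

E[|D-11|] = Σ |d-11|·P(D=d)
 = 9·1/15 + 8·1/10 + 6·1/6 + 3·2/15 + 2·3/10 + 0·1/10 + 1·2/15
 = 3/5 + 4/5 + 1 + 2/5 + 3/5 + 0 + 2/15
 = 53/15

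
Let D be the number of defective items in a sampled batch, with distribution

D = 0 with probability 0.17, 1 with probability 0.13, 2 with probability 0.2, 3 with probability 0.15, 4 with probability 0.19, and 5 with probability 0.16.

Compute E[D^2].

E[D^2] = Σ d^2·P(D=d)
 = 0·0.17 + 1·0.13 + 4·0.2 + 9·0.15 + 16·0.19 + 25·0.16
 = 0 + 0.13 + 0.8 + 1.35 + 3.04 + 4
 = 9.32

9.32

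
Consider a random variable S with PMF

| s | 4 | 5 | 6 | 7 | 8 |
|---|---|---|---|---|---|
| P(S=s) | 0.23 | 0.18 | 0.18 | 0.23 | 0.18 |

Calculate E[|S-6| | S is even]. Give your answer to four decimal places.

P(S is even) = 0.23 + 0.18 + 0.18 = 0.59.
E[|S-6| | S is even] = [2·0.23 + 0·0.18 + 2·0.18] / 0.59
 = 0.82 / 0.59
 = 82/59

1.3898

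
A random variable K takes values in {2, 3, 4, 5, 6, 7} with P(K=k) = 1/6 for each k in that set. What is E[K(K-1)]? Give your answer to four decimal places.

18.6667

E[K(K-1)] = Σ k(k-1)·P(K=k)
 = 2·1/6 + 6·1/6 + 12·1/6 + 20·1/6 + 30·1/6 + 42·1/6
 = 1/3 + 1 + 2 + 10/3 + 5 + 7
 = 56/3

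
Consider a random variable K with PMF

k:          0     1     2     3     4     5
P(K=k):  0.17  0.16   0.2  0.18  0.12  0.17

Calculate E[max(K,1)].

2.6

E[max(K,1)] = Σ max(k,1)·P(K=k)
 = 1·0.17 + 1·0.16 + 2·0.2 + 3·0.18 + 4·0.12 + 5·0.17
 = 0.17 + 0.16 + 0.4 + 0.54 + 0.48 + 0.85
 = 2.6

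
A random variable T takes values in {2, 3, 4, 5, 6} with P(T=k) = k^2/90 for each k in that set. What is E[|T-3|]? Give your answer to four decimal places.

E[|T-3|] = Σ |t-3|·P(T=t)
 = 1·2/45 + 0·1/10 + 1·8/45 + 2·5/18 + 3·2/5
 = 2/45 + 0 + 8/45 + 5/9 + 6/5
 = 89/45

1.9778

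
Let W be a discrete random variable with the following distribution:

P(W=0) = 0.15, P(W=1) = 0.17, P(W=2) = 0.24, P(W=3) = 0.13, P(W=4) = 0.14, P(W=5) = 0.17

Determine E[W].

2.45

E[W] = Σ w·P(W=w)
 = 0·0.15 + 1·0.17 + 2·0.24 + 3·0.13 + 4·0.14 + 5·0.17
 = 0 + 0.17 + 0.48 + 0.39 + 0.56 + 0.85
 = 2.45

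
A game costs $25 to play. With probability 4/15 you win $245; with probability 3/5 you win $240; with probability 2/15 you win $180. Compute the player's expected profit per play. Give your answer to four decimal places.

E[payout] = 245·4/15 + 240·3/5 + 180·2/15
 = 196/3 + 144 + 24
 = 700/3
Net = 700/3 - 25 = 625/3

208.3333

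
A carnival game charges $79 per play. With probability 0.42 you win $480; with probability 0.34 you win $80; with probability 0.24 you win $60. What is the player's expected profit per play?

E[payout] = 480·0.42 + 80·0.34 + 60·0.24
 = 201.6 + 27.2 + 14.4
 = 243.2
Net = 243.2 - 79 = 164.2

164.2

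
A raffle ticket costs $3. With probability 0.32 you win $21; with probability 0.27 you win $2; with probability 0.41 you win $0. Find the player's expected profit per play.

4.26

E[payout] = 21·0.32 + 2·0.27 + 0·0.41
 = 6.72 + 0.54 + 0
 = 7.26
Net = 7.26 - 3 = 4.26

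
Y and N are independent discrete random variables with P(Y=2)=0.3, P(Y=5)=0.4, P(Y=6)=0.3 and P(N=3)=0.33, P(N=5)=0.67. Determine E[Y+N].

8.74

E[Y+N] = Σ_y Σ_n (y+n) · P(Y=y)P(N=n)
 = 5·0.099 + 7·0.201 + 8·0.132 + 10·0.268 + 9·0.099 + 11·0.201
 = 0.495 + 1.407 + 1.056 + 2.68 + 0.891 + 2.211
 = 8.74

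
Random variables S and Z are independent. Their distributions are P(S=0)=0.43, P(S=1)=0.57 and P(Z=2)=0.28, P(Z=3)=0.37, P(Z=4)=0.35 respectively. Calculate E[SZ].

1.7499

E[SZ] = Σ_s Σ_z sz · P(S=s)P(Z=z)
 = 0·0.1204 + 0·0.1591 + 0·0.1505 + 2·0.1596 + 3·0.2109 + 4·0.1995
 = 0 + 0 + 0 + 0.3192 + 0.6327 + 0.798
 = 1.7499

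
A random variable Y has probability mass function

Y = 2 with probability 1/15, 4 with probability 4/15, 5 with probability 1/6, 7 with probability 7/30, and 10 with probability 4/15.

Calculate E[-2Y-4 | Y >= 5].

-19.4

P(Y >= 5) = 1/6 + 7/30 + 4/15 = 2/3.
E[-2Y-4 | Y >= 5] = [(-14)·1/6 + (-18)·7/30 + (-24)·4/15] / (2/3)
 = -194/15 / (2/3)
 = -97/5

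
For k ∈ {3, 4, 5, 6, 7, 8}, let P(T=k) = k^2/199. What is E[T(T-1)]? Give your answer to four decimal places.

37.5276

E[T(T-1)] = Σ t(t-1)·P(T=t)
 = 6·9/199 + 12·16/199 + 20·25/199 + 30·36/199 + 42·49/199 + 56·64/199
 = 54/199 + 192/199 + 500/199 + 1080/199 + 2058/199 + 3584/199
 = 7468/199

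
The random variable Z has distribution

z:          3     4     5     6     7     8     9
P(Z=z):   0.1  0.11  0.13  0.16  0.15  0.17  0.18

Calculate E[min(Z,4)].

3.9

E[min(Z,4)] = Σ min(z,4)·P(Z=z)
 = 3·0.1 + 4·0.11 + 4·0.13 + 4·0.16 + 4·0.15 + 4·0.17 + 4·0.18
 = 0.3 + 0.44 + 0.52 + 0.64 + 0.6 + 0.68 + 0.72
 = 3.9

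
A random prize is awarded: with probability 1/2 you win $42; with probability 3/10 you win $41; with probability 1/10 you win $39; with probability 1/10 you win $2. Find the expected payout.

37.4

E[payout] = 42·1/2 + 41·3/10 + 39·1/10 + 2·1/10
 = 21 + 123/10 + 39/10 + 1/5
 = 187/5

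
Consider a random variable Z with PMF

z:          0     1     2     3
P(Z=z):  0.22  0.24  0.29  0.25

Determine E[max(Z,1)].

1.79

E[max(Z,1)] = Σ max(z,1)·P(Z=z)
 = 1·0.22 + 1·0.24 + 2·0.29 + 3·0.25
 = 0.22 + 0.24 + 0.58 + 0.75
 = 1.79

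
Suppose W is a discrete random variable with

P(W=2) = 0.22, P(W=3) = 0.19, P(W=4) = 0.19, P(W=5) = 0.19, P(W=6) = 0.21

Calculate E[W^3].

E[W^3] = Σ w^3·P(W=w)
 = 8·0.22 + 27·0.19 + 64·0.19 + 125·0.19 + 216·0.21
 = 1.76 + 5.13 + 12.16 + 23.75 + 45.36
 = 88.16

88.16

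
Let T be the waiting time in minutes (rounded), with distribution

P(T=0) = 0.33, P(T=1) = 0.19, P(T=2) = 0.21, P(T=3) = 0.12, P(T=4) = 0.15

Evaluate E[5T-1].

E[5T-1] = Σ (5t-1)·P(T=t)
 = (-1)·0.33 + 4·0.19 + 9·0.21 + 14·0.12 + 19·0.15
 = (-0.33) + 0.76 + 1.89 + 1.68 + 2.85
 = 6.85

6.85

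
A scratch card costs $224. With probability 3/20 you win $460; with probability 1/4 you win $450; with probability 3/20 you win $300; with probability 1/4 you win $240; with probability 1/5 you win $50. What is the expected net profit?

72.5

E[payout] = 460·3/20 + 450·1/4 + 300·3/20 + 240·1/4 + 50·1/5
 = 69 + 225/2 + 45 + 60 + 10
 = 593/2
Net = 593/2 - 224 = 145/2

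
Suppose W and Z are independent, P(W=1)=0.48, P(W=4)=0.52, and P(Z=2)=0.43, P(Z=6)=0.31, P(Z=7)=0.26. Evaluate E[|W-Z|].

E[|W-Z|] = Σ_w Σ_z |w-z| · P(W=w)P(Z=z)
 = 1·0.2064 + 5·0.1488 + 6·0.1248 + 2·0.2236 + 2·0.1612 + 3·0.1352
 = 0.2064 + 0.744 + 0.7488 + 0.4472 + 0.3224 + 0.4056
 = 2.8744

2.8744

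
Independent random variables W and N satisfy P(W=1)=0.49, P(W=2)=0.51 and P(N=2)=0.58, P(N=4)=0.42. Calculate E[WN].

4.2884

E[WN] = Σ_w Σ_n wn · P(W=w)P(N=n)
 = 2·0.2842 + 4·0.2058 + 4·0.2958 + 8·0.2142
 = 0.5684 + 0.8232 + 1.1832 + 1.7136
 = 4.2884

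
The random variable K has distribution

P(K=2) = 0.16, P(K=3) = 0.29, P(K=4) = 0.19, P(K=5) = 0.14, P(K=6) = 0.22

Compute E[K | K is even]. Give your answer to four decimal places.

4.2105

P(K is even) = 0.16 + 0.19 + 0.22 = 0.57.
E[K | K is even] = [2·0.16 + 4·0.19 + 6·0.22] / 0.57
 = 2.4 / 0.57
 = 80/19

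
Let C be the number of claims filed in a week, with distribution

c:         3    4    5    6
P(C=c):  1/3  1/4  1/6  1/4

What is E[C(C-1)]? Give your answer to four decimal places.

E[C(C-1)] = Σ c(c-1)·P(C=c)
 = 6·1/3 + 12·1/4 + 20·1/6 + 30·1/4
 = 2 + 3 + 10/3 + 15/2
 = 95/6

15.8333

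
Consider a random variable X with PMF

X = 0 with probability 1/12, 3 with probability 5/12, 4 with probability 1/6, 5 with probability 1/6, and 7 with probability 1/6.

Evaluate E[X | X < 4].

P(X < 4) = 1/12 + 5/12 = 1/2.
E[X | X < 4] = [0·1/12 + 3·5/12] / (1/2)
 = 5/4 / (1/2)
 = 5/2

2.5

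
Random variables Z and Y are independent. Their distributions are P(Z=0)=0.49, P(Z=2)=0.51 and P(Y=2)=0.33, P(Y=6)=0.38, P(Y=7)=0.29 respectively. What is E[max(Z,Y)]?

4.97

E[max(Z,Y)] = Σ_z Σ_y max(z,y) · P(Z=z)P(Y=y)
 = 2·0.1617 + 6·0.1862 + 7·0.1421 + 2·0.1683 + 6·0.1938 + 7·0.1479
 = 0.3234 + 1.1172 + 0.9947 + 0.3366 + 1.1628 + 1.0353
 = 4.97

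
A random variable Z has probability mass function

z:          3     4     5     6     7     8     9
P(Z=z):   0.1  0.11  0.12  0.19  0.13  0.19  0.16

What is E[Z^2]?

43.99

E[Z^2] = Σ z^2·P(Z=z)
 = 9·0.1 + 16·0.11 + 25·0.12 + 36·0.19 + 49·0.13 + 64·0.19 + 81·0.16
 = 0.9 + 1.76 + 3 + 6.84 + 6.37 + 12.16 + 12.96
 = 43.99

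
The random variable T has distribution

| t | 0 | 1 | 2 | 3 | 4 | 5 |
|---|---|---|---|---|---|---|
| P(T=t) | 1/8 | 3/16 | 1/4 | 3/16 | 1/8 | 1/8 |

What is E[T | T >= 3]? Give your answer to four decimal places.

P(T >= 3) = 3/16 + 1/8 + 1/8 = 7/16.
E[T | T >= 3] = [3·3/16 + 4·1/8 + 5·1/8] / (7/16)
 = 27/16 / (7/16)
 = 27/7

3.8571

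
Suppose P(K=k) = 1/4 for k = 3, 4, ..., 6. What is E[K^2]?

21.5

E[K^2] = Σ k^2·P(K=k)
 = 9·1/4 + 16·1/4 + 25·1/4 + 36·1/4
 = 9/4 + 4 + 25/4 + 9
 = 43/2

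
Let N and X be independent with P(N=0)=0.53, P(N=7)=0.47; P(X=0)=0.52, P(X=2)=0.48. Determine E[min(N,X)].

0.4512

E[min(N,X)] = Σ_n Σ_x min(n,x) · P(N=n)P(X=x)
 = 0·0.2756 + 0·0.2544 + 0·0.2444 + 2·0.2256
 = 0 + 0 + 0 + 0.4512
 = 0.4512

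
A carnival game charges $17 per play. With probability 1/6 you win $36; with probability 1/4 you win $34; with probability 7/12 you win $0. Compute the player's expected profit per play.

-2.5

E[payout] = 36·1/6 + 34·1/4 + 0·7/12
 = 6 + 17/2 + 0
 = 29/2
Net = 29/2 - 17 = -5/2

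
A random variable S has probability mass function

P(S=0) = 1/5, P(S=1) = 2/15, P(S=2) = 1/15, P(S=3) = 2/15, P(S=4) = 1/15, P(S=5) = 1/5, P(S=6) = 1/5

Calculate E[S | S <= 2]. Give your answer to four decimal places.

P(S <= 2) = 1/5 + 2/15 + 1/15 = 2/5.
E[S | S <= 2] = [0·1/5 + 1·2/15 + 2·1/15] / (2/5)
 = 4/15 / (2/5)
 = 2/3

0.6667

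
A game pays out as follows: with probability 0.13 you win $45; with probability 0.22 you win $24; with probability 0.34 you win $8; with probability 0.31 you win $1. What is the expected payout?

E[payout] = 45·0.13 + 24·0.22 + 8·0.34 + 1·0.31
 = 5.85 + 5.28 + 2.72 + 0.31
 = 14.16

14.16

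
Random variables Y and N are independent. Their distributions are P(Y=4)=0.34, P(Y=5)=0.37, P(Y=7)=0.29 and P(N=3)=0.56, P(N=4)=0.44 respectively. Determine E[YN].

E[YN] = Σ_y Σ_n yn · P(Y=y)P(N=n)
 = 12·0.1904 + 16·0.1496 + 15·0.2072 + 20·0.1628 + 21·0.1624 + 28·0.1276
 = 2.2848 + 2.3936 + 3.108 + 3.256 + 3.4104 + 3.5728
 = 18.0256

18.0256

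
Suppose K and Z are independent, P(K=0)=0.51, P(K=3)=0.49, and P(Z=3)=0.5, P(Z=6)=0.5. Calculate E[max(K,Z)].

4.5

E[max(K,Z)] = Σ_k Σ_z max(k,z) · P(K=k)P(Z=z)
 = 3·0.255 + 6·0.255 + 3·0.245 + 6·0.245
 = 0.765 + 1.53 + 0.735 + 1.47
 = 4.5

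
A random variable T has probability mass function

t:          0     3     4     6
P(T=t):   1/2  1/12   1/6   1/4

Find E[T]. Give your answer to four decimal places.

E[T] = Σ t·P(T=t)
 = 0·1/2 + 3·1/12 + 4·1/6 + 6·1/4
 = 0 + 1/4 + 2/3 + 3/2
 = 29/12

2.4167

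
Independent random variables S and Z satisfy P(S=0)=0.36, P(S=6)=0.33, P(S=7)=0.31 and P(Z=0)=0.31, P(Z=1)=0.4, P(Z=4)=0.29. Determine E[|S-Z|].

3.7132

E[|S-Z|] = Σ_s Σ_z |s-z| · P(S=s)P(Z=z)
 = 0·0.1116 + 1·0.144 + 4·0.1044 + 6·0.1023 + 5·0.132 + 2·0.0957 + 7·0.0961 + 6·0.124 + 3·0.0899
 = 0 + 0.144 + 0.4176 + 0.6138 + 0.66 + 0.1914 + 0.6727 + 0.744 + 0.2697
 = 3.7132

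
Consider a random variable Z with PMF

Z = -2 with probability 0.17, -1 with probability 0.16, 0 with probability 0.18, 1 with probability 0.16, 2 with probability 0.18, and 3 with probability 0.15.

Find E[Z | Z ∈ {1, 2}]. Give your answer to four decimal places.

P(Z ∈ {1, 2}) = 0.16 + 0.18 = 0.34.
E[Z | Z ∈ {1, 2}] = [1·0.16 + 2·0.18] / 0.34
 = 0.52 / 0.34
 = 26/17

1.5294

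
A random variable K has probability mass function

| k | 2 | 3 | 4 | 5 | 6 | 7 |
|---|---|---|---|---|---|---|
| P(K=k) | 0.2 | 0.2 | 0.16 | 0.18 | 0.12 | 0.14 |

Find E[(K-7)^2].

10.48

E[(K-7)^2] = Σ (k-7)^2·P(K=k)
 = 25·0.2 + 16·0.2 + 9·0.16 + 4·0.18 + 1·0.12 + 0·0.14
 = 5 + 3.2 + 1.44 + 0.72 + 0.12 + 0
 = 10.48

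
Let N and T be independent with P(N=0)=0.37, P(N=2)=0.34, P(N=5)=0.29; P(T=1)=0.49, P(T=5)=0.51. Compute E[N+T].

E[N+T] = Σ_n Σ_t (n+t) · P(N=n)P(T=t)
 = 1·0.1813 + 5·0.1887 + 3·0.1666 + 7·0.1734 + 6·0.1421 + 10·0.1479
 = 0.1813 + 0.9435 + 0.4998 + 1.2138 + 0.8526 + 1.479
 = 5.17

5.17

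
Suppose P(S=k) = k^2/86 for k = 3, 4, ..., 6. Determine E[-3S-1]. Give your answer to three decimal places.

-16.070

E[-3S-1] = Σ (-3s-1)·P(S=s)
 = (-10)·9/86 + (-13)·8/43 + (-16)·25/86 + (-19)·18/43
 = (-45/43) + (-104/43) + (-200/43) + (-342/43)
 = -691/43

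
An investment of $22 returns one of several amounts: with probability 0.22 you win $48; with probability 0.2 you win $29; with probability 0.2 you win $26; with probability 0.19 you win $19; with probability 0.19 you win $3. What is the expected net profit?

E[payout] = 48·0.22 + 29·0.2 + 26·0.2 + 19·0.19 + 3·0.19
 = 10.56 + 5.8 + 5.2 + 3.61 + 0.57
 = 25.74
Net = 25.74 - 22 = 3.74

3.74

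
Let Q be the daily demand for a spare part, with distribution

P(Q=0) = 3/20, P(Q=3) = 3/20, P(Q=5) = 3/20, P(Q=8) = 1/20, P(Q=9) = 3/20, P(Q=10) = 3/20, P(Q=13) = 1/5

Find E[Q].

7.05

E[Q] = Σ q·P(Q=q)
 = 0·3/20 + 3·3/20 + 5·3/20 + 8·1/20 + 9·3/20 + 10·3/20 + 13·1/5
 = 0 + 9/20 + 3/4 + 2/5 + 27/20 + 3/2 + 13/5
 = 141/20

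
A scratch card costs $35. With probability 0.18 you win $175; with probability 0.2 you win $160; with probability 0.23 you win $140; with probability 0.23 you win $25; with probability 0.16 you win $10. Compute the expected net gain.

68.05

E[payout] = 175·0.18 + 160·0.2 + 140·0.23 + 25·0.23 + 10·0.16
 = 31.5 + 32 + 32.2 + 5.75 + 1.6
 = 103.05
Net = 103.05 - 35 = 68.05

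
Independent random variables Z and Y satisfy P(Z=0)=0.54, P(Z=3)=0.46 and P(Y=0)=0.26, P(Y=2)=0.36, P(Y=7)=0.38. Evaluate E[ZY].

E[ZY] = Σ_z Σ_y zy · P(Z=z)P(Y=y)
 = 0·0.1404 + 0·0.1944 + 0·0.2052 + 0·0.1196 + 6·0.1656 + 21·0.1748
 = 0 + 0 + 0 + 0 + 0.9936 + 3.6708
 = 4.6644

4.6644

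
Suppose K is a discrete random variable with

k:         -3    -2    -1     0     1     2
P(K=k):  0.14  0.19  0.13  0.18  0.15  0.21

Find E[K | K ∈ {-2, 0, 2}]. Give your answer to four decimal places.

0.0690

P(K ∈ {-2, 0, 2}) = 0.19 + 0.18 + 0.21 = 0.58.
E[K | K ∈ {-2, 0, 2}] = [(-2)·0.19 + 0·0.18 + 2·0.21] / 0.58
 = 0.04 / 0.58
 = 2/29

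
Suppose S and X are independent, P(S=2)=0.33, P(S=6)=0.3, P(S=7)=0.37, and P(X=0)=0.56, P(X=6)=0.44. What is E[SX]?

E[SX] = Σ_s Σ_x sx · P(S=s)P(X=x)
 = 0·0.1848 + 12·0.1452 + 0·0.168 + 36·0.132 + 0·0.2072 + 42·0.1628
 = 0 + 1.7424 + 0 + 4.752 + 0 + 6.8376
 = 13.332

13.332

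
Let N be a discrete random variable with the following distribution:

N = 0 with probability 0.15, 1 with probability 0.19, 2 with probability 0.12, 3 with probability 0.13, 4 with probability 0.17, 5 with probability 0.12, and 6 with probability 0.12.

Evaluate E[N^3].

E[N^3] = Σ n^3·P(N=n)
 = 0·0.15 + 1·0.19 + 8·0.12 + 27·0.13 + 64·0.17 + 125·0.12 + 216·0.12
 = 0 + 0.19 + 0.96 + 3.51 + 10.88 + 15 + 25.92
 = 56.46

56.46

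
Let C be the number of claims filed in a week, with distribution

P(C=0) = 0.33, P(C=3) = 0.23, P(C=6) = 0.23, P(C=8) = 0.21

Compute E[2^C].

70.65

E[2^C] = Σ 2^c·P(C=c)
 = 1·0.33 + 8·0.23 + 64·0.23 + 256·0.21
 = 0.33 + 1.84 + 14.72 + 53.76
 = 70.65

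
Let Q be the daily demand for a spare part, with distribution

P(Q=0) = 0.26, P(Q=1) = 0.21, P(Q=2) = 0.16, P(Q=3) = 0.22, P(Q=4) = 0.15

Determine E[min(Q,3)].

1.64

E[min(Q,3)] = Σ min(q,3)·P(Q=q)
 = 0·0.26 + 1·0.21 + 2·0.16 + 3·0.22 + 3·0.15
 = 0 + 0.21 + 0.32 + 0.66 + 0.45
 = 1.64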